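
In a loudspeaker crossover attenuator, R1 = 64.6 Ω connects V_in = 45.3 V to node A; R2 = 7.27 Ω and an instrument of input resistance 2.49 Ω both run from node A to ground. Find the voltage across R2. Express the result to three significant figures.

V_out ≈ 1.26 V

First combine the lower leg with the load: R2 ‖ R_L = 1.855 Ω.
Now apply the divider: V_out = 45.3 × 0.02791 = 1.264 V.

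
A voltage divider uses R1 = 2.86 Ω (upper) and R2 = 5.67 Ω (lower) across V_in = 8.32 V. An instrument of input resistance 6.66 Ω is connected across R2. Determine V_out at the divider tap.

R2 ‖ R_L = (5.67 × 6.66)/(5.67 + 6.66) = 3.063 Ω.
Now apply the divider: V_out = 8.32 × 0.5171 = 4.302 V.
(Unloaded it would be 5.53 V; the load pulls it down.)

V_out ≈ 4.30 V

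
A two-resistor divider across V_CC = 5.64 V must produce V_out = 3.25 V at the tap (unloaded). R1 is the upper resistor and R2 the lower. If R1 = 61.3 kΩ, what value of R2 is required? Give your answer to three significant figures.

R2 ≈ 83.4 kΩ

V_out/V_CC = R2/(R1+R2) = 0.5762.
So R2 = R1 · V_out/(V_CC − V_out) = 61.3 × 3.25/(5.64 − 3.25) = 61.3 × 1.360 = 83.36 kΩ.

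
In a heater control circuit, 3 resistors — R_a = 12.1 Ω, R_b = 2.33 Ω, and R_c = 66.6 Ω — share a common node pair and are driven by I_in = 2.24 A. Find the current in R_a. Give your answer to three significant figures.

I ≈ 0.351 A

Total conductance ΣG = 1/12.1 + 1/2.33 + 1/66.6 = 0.5268 (units of 1/Ω).
By the current-divider rule, I = I_in · G_k/ΣG = 2.24 × 0.1569 = 0.3514 A.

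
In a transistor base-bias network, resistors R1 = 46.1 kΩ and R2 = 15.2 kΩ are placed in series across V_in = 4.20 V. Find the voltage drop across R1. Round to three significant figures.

Total series resistance ΣR = 46.1 + 15.2 = 61.30 kΩ.
Voltage divider: V = V_in · (46.10 / 61.30) = 4.20 × 0.7520 = 3.159 V.

V ≈ 3.16 V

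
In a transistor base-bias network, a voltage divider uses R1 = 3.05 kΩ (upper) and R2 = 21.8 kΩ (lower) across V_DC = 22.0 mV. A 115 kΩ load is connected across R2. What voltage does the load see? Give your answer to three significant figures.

First combine the lower leg with the load: R2 ‖ R_L = 18.33 kΩ.
Voltage divider with the loaded lower leg: V_out = 22.0 × 18.33/(3.05 + 18.33) = 22.0 × 0.8573 = 18.86 mV.
(Unloaded it would be 19.3 mV; the load pulls it down.)

V_out ≈ 18.9 mV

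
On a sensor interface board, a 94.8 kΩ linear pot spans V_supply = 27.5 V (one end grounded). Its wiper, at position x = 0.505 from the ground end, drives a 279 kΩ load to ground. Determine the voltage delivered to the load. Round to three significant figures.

Lower segment x·R_p = 47.87 kΩ; upper segment (1−x)·R_p = 46.93 kΩ.
Lower segment in parallel with the load: 47.87 ‖ 279 = 40.86 kΩ.
V_out = 27.5 × 40.86/(46.93 + 40.86) = 12.80 V.
(Unloaded: V_out = x·V_supply = 13.9 V.)

V_out ≈ 12.8 V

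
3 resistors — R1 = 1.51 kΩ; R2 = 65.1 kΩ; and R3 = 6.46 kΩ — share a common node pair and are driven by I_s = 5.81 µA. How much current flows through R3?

I ≈ 1.08 µA

Conductances: ΣG = 1/1.51 + 1/65.1 + 1/6.46 = 0.8324 (1/kΩ).
R3 takes the fraction G_k/ΣG = 0.1548/0.8324 = 0.1860, so I = 5.81 × 0.1860 = 1.080 µA.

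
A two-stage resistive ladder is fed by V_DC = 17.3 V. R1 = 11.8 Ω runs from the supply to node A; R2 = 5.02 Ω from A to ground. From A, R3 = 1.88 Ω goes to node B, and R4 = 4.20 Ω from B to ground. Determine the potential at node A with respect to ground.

V_A ≈ 3.27 V

Looking into the second stage from A: R3 + R4 = 6.080 Ω appears in parallel with R2.
R2 ‖ (R3+R4) = 2.750 Ω.
V_A = 17.3 × 2.750/(11.8 + 2.750) = 3.269 V.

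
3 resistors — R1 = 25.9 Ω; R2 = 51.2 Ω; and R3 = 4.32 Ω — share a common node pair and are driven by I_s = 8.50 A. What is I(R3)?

I ≈ 6.79 A

ΣG = 1/25.9 + 1/51.2 + 1/4.32 = 0.2896.
R3 takes the fraction G_k/ΣG = 0.2315/0.2896 = 0.7993, so I = 8.50 × 0.7993 = 6.794 A.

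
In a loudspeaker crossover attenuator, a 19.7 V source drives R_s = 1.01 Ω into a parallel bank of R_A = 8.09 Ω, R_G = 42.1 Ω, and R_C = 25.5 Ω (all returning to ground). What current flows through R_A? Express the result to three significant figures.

Parallel bank: R_p = 1/(1/8.09 + 1/42.1 + 1/25.5) = 5.360 Ω.
Node voltage V_A = V_supply · R_p/(R_s + R_p) = 19.7 × 0.8414 = 16.58 V.
Branch current I = V_A/R_A = 16.58/8.09 = 2.049 A.

I ≈ 2.05 A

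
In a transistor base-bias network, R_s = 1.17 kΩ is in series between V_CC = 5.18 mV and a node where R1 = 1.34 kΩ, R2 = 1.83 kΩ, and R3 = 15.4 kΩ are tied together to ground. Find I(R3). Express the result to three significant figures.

I ≈ 0.130 µA

Equivalent of the parallel group: R_p = 0.7366 kΩ.
Node voltage V_A = V_CC · R_p/(R_s + R_p) = 5.18 × 0.3863 = 2.001 mV.
I(R3) = V_A / R3 = 2.001/15.4 = 0.1299 µA.
(Equivalently: I_total = 2.717 µA, then current-divider fraction G_k/ΣG = 0.04783.)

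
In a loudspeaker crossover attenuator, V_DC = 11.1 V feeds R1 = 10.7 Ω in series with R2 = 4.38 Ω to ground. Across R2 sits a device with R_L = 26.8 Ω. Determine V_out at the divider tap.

V_out ≈ 2.89 V

The load sits in parallel with R2, giving an effective lower resistance R2' = R2·R_L/(R2+R_L) = 3.765 Ω.
Now apply the divider: V_out = 11.1 × 0.2603 = 2.889 V.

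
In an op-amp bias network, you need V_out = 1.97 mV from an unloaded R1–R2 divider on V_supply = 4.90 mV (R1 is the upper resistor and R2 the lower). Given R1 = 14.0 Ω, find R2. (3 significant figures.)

V_out/V_supply = R2/(R1+R2) = 0.4020.
So R2 = R1 · V_out/(V_supply − V_out) = 14.0 × 1.97/(4.90 − 1.97) = 14.0 × 0.6724 = 9.413 Ω.

R2 ≈ 9.41 Ω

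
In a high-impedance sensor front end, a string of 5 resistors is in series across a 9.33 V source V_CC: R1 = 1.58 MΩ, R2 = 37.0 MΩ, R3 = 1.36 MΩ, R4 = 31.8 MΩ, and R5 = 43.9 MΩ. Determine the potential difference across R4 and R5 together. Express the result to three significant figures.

ΣR = 1.58 + 37.0 + 1.36 + 31.8 + 43.9 = 115.6 MΩ.
R_{R4..R5} = 31.8 + 43.9 = 75.70 MΩ.
By the voltage-divider rule, V = 9.33 × 75.70/115.6 = 6.108 V.

V ≈ 6.11 V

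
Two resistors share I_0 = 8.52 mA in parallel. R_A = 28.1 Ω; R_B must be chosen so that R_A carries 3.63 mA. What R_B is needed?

In a two-way split, I_A/I_0 = R_B/(R_A + R_B).
With f = 0.4261, R_B = R_A · f/(1−f) = 28.1 × 0.7423 = 20.86 Ω.

R_B ≈ 20.9 Ω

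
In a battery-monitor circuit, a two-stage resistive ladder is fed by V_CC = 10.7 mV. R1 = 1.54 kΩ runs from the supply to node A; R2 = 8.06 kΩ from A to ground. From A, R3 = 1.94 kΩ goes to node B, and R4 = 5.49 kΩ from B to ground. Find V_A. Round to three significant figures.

V_A ≈ 7.65 mV

Node A sees R2 in parallel with the series input of stage 2, R3 + R4 = 7.430 kΩ.
Effective lower resistance at A: R2 ‖ 7.430 = 3.866 kΩ.
V_A = 10.7 × 3.866/(1.54 + 3.866) = 7.652 mV.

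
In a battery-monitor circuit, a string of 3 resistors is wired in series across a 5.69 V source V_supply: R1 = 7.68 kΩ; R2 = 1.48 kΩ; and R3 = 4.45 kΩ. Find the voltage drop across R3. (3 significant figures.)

Series total: ΣR = 7.68 + 1.48 + 4.45 = 13.61 kΩ.
Voltage divider: V = V_supply · (4.450 / 13.61) = 5.69 × 0.3270 = 1.860 V.

V ≈ 1.86 V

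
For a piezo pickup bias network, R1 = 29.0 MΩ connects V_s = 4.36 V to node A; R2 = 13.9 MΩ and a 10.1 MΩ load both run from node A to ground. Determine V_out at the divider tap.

V_out ≈ 0.732 V

The load sits in parallel with R2, giving an effective lower resistance R2' = R2·R_L/(R2+R_L) = 5.850 MΩ.
Then V_out = V_s · R2'/(R1 + R2') = 4.36 × 5.850/34.85 = 0.7318 V.
(Unloaded it would be 1.41 V; the load pulls it down.)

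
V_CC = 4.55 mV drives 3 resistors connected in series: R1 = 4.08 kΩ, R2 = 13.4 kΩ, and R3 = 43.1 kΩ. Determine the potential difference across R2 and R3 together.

ΣR = 4.08 + 13.4 + 43.1 = 60.58 kΩ.
R_{R2..R3} = 13.4 + 43.1 = 56.50 kΩ.
By the voltage-divider rule, V = 4.55 × 56.50/60.58 = 4.244 mV.

V ≈ 4.24 mV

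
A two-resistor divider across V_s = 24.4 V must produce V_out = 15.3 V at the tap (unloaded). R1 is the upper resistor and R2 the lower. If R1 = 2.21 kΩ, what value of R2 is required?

The divider ratio is R2/(R1+R2) = 15.3/24.4 = 0.6270.
So R2 = R1 · V_out/(V_s − V_out) = 2.21 × 15.3/(24.4 − 15.3) = 2.21 × 1.681 = 3.716 kΩ.

R2 ≈ 3.72 kΩ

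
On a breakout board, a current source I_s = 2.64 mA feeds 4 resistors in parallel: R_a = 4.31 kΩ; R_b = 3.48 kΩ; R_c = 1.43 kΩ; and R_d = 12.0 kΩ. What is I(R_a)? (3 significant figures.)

I ≈ 0.470 mA

ΣG = 1/4.31 + 1/3.48 + 1/1.43 + 1/12.0 = 1.302.
By the current-divider rule, I = I_s · G_k/ΣG = 2.64 × 0.1782 = 0.4704 mA.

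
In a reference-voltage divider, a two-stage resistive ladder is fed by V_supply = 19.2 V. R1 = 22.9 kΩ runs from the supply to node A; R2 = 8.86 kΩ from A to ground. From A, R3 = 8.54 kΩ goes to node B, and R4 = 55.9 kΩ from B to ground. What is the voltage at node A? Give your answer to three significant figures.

V_A ≈ 4.87 V

The second stage (R3 + R4 = 64.44 kΩ) loads node A in parallel with R2.
Effective lower resistance at A: R2 ‖ 64.44 = 7.789 kΩ.
V_A = 19.2 × 7.789/(22.9 + 7.789) = 4.873 V.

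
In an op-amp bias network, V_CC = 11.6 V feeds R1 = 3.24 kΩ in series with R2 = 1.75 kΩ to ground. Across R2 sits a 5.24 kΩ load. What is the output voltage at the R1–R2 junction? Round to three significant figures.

V_out ≈ 3.34 V

First combine the lower leg with the load: R2 ‖ R_L = 1.312 kΩ.
Then V_out = V_CC · R2'/(R1 + R2') = 11.6 × 1.312/4.552 = 3.343 V.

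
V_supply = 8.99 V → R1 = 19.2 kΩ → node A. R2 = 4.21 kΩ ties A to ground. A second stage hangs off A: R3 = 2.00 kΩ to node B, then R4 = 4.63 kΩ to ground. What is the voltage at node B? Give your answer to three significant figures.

V_B ≈ 0.742 V

The second stage (R3 + R4 = 6.630 kΩ) loads node A in parallel with R2.
Effective lower resistance at A: R2 ‖ 6.630 = 2.575 kΩ.
So V_A = 8.99 × 0.1183 = 1.063 V.
V_B = V_A × 0.6983 = 0.7424 V.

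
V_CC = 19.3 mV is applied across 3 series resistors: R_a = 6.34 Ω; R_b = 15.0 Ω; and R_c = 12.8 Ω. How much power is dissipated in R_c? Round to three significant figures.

ΣR = 34.14 Ω → I = 19.3/34.14 = 0.5653 mA.
P = I²R = 0.3196 × 12.8 = 4.091 µW.

P ≈ 4.09 µW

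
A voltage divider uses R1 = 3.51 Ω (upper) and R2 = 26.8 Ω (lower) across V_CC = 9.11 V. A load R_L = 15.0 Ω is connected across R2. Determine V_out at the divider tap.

The load sits in parallel with R2, giving an effective lower resistance R2' = R2·R_L/(R2+R_L) = 9.617 Ω.
Voltage divider with the loaded lower leg: V_out = 9.11 × 9.617/(3.51 + 9.617) = 9.11 × 0.7326 = 6.674 V.

V_out ≈ 6.67 V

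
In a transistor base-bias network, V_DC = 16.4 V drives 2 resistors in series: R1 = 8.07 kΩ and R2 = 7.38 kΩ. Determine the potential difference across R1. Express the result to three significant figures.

V ≈ 8.57 V

ΣR = 8.07 + 7.38 = 15.45 kΩ.
Voltage divider: V = V_DC · (8.070 / 15.45) = 16.4 × 0.5223 = 8.566 V.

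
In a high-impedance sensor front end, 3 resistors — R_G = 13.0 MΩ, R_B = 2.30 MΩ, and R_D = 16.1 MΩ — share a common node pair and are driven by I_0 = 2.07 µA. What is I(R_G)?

I ≈ 0.277 µA

Conductances: ΣG = 1/13.0 + 1/2.30 + 1/16.1 = 0.5738 (1/MΩ).
By the current-divider rule, I = I_0 · G_k/ΣG = 2.07 × 0.1341 = 0.2775 µA.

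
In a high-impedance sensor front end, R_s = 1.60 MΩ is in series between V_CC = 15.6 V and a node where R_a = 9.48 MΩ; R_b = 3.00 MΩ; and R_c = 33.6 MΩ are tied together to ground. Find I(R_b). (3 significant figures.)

Combine the parallel branches: R_p = (1/9.48 + 1/3.00 + 1/33.6)⁻¹ = 2.134 MΩ.
Node voltage V_A = V_CC · R_p/(R_s + R_p) = 15.6 × 0.5715 = 8.916 V.
Branch current I = V_A/R_b = 8.916/3.00 = 2.972 µA.
(Check via current divider: I_total = 4.178 µA; share G_k/ΣG = 0.7114 → same result.)

I ≈ 2.97 µA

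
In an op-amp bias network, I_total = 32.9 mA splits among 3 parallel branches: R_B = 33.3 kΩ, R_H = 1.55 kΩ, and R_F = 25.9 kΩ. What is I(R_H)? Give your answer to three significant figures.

Total conductance ΣG = 1/33.3 + 1/1.55 + 1/25.9 = 0.7138 (units of 1/kΩ).
By the current-divider rule, I = I_total · G_k/ΣG = 32.9 × 0.9038 = 29.74 mA.

I ≈ 29.7 mA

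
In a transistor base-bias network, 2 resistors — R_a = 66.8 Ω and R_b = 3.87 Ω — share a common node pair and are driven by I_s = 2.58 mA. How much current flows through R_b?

I ≈ 2.44 mA

Two-branch current divider: I_k = I_s · R_other/(R_1 + R_2).
So I = 2.58 × 66.8/70.67 = 2.439 mA.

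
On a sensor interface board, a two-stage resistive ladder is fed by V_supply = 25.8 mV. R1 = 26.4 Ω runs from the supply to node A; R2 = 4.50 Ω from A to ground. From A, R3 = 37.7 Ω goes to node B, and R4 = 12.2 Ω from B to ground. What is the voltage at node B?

V_B ≈ 0.853 mV

Node A sees R2 in parallel with the series input of stage 2, R3 + R4 = 49.90 Ω.
Effective lower resistance at A: R2 ‖ 49.90 = 4.128 Ω.
So V_A = 25.8 × 0.1352 = 3.489 mV.
V_B = V_A × 0.2445 = 0.8529 mV.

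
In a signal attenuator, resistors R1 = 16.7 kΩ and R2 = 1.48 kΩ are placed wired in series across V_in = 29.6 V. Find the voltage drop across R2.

V ≈ 2.41 V

Series total: ΣR = 16.7 + 1.48 = 18.18 kΩ.
V = V_in · R/ΣR = 29.6 × 0.08141 = 2.410 V.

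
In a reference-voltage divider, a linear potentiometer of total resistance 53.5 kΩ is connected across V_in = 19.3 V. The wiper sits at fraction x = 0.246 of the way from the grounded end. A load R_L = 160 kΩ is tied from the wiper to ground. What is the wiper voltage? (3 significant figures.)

V_out ≈ 4.47 V

Lower segment x·R_p = 13.16 kΩ; upper segment (1−x)·R_p = 40.34 kΩ.
R_L loads the lower segment: effective lower R = 12.16 kΩ.
V_out = 19.3 × 12.16/(40.34 + 12.16) = 4.471 V.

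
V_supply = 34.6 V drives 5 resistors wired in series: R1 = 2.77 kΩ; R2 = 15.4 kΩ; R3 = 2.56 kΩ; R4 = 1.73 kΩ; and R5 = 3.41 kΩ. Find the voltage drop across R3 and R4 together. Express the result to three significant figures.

Total series resistance ΣR = 2.77 + 15.4 + 2.56 + 1.73 + 3.41 = 25.87 kΩ.
R_{R3..R4} = 2.56 + 1.73 = 4.290 kΩ.
V = V_supply · R/ΣR = 34.6 × 0.1658 = 5.738 V.

V ≈ 5.74 V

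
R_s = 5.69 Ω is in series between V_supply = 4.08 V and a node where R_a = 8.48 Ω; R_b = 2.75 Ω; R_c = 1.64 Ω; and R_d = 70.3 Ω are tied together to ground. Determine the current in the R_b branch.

I ≈ 0.204 A

Parallel bank: R_p = 1/(1/8.48 + 1/2.75 + 1/1.64 + 1/70.3) = 0.9045 Ω.
V_A by voltage divider: V_A = 4.08 × 0.9045/(5.69 + 0.9045) = 0.5596 V.
I(R_b) = V_A / R_b = 0.5596/2.75 = 0.2035 A.
(Check via current divider: I_total = 0.6187 A; share G_k/ΣG = 0.3289 → same result.)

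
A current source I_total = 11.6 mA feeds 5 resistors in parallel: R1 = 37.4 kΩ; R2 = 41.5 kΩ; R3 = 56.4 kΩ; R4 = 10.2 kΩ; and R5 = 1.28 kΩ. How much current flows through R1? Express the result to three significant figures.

Conductances: ΣG = 1/37.4 + 1/41.5 + 1/56.4 + 1/10.2 + 1/1.28 = 0.9479 (1/kΩ).
R1 takes the fraction G_k/ΣG = 0.02674/0.9479 = 0.02821, so I = 11.6 × 0.02821 = 0.3272 mA.

I ≈ 0.327 mA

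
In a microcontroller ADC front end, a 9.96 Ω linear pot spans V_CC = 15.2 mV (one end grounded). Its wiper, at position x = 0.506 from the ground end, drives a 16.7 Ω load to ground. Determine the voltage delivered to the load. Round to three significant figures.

Lower segment x·R_p = 5.040 Ω; upper segment (1−x)·R_p = 4.920 Ω.
(x·R_p) ‖ R_L = 3.871 Ω.
V_out = 15.2 × 3.871/(4.920 + 3.871) = 6.693 mV.

V_out ≈ 6.69 mV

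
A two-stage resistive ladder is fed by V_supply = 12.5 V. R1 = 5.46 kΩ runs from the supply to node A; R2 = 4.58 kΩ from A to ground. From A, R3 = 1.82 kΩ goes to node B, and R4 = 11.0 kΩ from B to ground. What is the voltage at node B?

Looking into the second stage from A: R3 + R4 = 12.82 kΩ appears in parallel with R2.
Effective lower resistance at A: R2 ‖ 12.82 = 3.374 kΩ.
First divider: V_A = V_supply · 3.374/(5.46 + 3.374) = 4.775 V.
V_B = V_A × 0.8580 = 4.097 V.

V_B ≈ 4.10 V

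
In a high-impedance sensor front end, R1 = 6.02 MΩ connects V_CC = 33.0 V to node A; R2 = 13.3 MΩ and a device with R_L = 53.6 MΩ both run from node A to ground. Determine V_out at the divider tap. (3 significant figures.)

First combine the lower leg with the load: R2 ‖ R_L = 10.66 MΩ.
Then V_out = V_CC · R2'/(R1 + R2') = 33.0 × 10.66/16.68 = 21.09 V.
(Unloaded it would be 22.7 V; the load pulls it down.)

V_out ≈ 21.1 V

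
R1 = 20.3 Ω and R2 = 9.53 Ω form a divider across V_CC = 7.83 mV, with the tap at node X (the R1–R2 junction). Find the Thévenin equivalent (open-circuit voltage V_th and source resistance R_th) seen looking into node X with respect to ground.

V_th ≈ 2.50 mV, R_th ≈ 6.49 Ω

With X open, the divider is unloaded: V_th = 7.83 × 9.53/29.83 = 2.502 mV.
With V_CC suppressed (replaced by a short), R_th = R1 ‖ R2 = (20.30 × 9.53)/(20.30 + 9.53) = 6.485 Ω.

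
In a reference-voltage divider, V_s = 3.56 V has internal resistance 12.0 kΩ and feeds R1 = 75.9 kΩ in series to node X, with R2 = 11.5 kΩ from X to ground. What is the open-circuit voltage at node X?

R1' = 12.0 + 75.9 = 87.90 kΩ (source resistance + R1).
Open-circuit (no load on X): V_th = V_s · R2/(R1' + R2) = 3.56 × 11.5/(87.90 + 11.5) = 0.4119 V.

V_th ≈ 0.412 V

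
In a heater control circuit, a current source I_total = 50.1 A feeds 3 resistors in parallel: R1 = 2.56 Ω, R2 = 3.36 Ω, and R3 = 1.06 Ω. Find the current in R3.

I ≈ 29.0 A

Total conductance ΣG = 1/2.56 + 1/3.36 + 1/1.06 = 1.632 (units of 1/Ω).
R3 takes the fraction G_k/ΣG = 0.9434/1.632 = 0.5782, so I = 50.1 × 0.5782 = 28.97 A.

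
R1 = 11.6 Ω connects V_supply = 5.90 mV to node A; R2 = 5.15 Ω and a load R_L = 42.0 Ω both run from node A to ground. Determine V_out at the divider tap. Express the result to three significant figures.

V_out ≈ 1.67 mV

First combine the lower leg with the load: R2 ‖ R_L = 4.587 Ω.
Voltage divider with the loaded lower leg: V_out = 5.90 × 4.587/(11.6 + 4.587) = 5.90 × 0.2834 = 1.672 mV.
(Unloaded it would be 1.81 mV; the load pulls it down.)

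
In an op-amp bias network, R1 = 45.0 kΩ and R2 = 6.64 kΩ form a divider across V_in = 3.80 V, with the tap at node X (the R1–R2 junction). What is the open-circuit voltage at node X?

V_th ≈ 0.489 V

Open-circuit (no load on X): V_th = V_in · R2/(R1 + R2) = 3.80 × 6.64/(45.00 + 6.64) = 0.4886 V.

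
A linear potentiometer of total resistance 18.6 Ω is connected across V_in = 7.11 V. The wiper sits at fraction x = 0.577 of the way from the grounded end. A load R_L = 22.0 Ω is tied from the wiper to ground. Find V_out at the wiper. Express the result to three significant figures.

V_out ≈ 3.40 V

The pot divides into 7.868 Ω above the wiper and 10.73 Ω below.
(x·R_p) ‖ R_L = 7.213 Ω.
Loaded-divider output: V_out = 7.11 × 0.4783 = 3.401 V.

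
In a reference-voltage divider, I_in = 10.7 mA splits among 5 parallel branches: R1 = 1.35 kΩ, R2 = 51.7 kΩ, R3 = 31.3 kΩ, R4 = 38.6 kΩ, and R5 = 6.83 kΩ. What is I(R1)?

Total conductance ΣG = 1/1.35 + 1/51.7 + 1/31.3 + 1/38.6 + 1/6.83 = 0.9644 (units of 1/kΩ).
Current divider: I(R1) = I_in · G_k/ΣG = 10.7 × (0.7407/0.9644) = 10.7 × 0.7681 = 8.219 mA.

I ≈ 8.22 mA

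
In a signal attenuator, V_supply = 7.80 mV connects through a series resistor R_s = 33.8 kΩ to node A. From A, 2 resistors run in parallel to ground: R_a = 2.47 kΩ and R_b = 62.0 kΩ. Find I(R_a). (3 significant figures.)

Equivalent of the parallel group: R_p = 2.375 kΩ.
V_A by voltage divider: V_A = 7.80 × 2.375/(33.8 + 2.375) = 0.5122 mV.
I(R_a) = V_A / R_a = 0.5122/2.47 = 0.2074 µA.

I ≈ 0.207 µA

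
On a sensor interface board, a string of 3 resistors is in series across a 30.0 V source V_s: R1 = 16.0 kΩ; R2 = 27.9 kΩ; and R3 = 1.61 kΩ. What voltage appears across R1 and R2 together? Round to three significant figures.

V ≈ 28.9 V

ΣR = 16.0 + 27.9 + 1.61 = 45.51 kΩ.
R_{R1..R2} = 16.0 + 27.9 = 43.90 kΩ.
V = V_s · R/ΣR = 30.0 × 0.9646 = 28.94 V.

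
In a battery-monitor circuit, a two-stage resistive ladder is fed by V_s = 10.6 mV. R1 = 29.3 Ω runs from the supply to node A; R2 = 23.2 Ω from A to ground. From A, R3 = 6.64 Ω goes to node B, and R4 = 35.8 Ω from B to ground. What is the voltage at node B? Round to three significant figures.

The second stage (R3 + R4 = 42.44 Ω) loads node A in parallel with R2.
Effective lower resistance at A: R2 ‖ 42.44 = 15.00 Ω.
So V_A = 10.6 × 0.3386 = 3.589 mV.
V_B = V_A × 0.8435 = 3.028 mV.

V_B ≈ 3.03 mV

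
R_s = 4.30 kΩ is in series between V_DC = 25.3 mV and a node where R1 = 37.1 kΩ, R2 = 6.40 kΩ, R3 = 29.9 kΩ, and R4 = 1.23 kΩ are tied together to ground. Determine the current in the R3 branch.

I ≈ 0.156 µA

Equivalent of the parallel group: R_p = 0.9712 kΩ.
Node voltage V_A = V_DC · R_p/(R_s + R_p) = 25.3 × 0.1842 = 4.661 mV.
I(R3) = V_A / R3 = 4.661/29.9 = 0.1559 µA.
(Equivalently: I_total = 4.800 µA, then current-divider fraction G_k/ΣG = 0.03248.)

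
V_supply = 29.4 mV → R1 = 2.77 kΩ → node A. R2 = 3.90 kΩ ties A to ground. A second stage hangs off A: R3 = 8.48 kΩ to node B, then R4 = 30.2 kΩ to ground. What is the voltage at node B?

V_B ≈ 12.9 mV

The second stage (R3 + R4 = 38.68 kΩ) loads node A in parallel with R2.
R2 ‖ (R3+R4) = 3.543 kΩ.
So V_A = 29.4 × 0.5612 = 16.50 mV.
V_B = V_A × 0.7808 = 12.88 mV.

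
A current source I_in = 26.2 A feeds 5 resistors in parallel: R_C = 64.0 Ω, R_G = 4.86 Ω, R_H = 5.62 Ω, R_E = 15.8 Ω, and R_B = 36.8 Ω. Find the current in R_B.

Total conductance ΣG = 1/64.0 + 1/4.86 + 1/5.62 + 1/15.8 + 1/36.8 = 0.4898 (units of 1/Ω).
R_B takes the fraction G_k/ΣG = 0.02717/0.4898 = 0.05548, so I = 26.2 × 0.05548 = 1.454 A.

I ≈ 1.45 A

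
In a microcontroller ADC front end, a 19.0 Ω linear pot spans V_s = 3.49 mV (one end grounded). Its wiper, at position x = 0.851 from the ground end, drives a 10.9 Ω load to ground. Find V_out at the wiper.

V_out ≈ 2.43 mV

The pot divides into 2.831 Ω above the wiper and 16.17 Ω below.
(x·R_p) ‖ R_L = 6.511 Ω.
Then V_out = V_s · 6.511/(2.831 + 6.511) = 2.432 mV.
(Unloaded: V_out = x·V_s = 2.97 mV.)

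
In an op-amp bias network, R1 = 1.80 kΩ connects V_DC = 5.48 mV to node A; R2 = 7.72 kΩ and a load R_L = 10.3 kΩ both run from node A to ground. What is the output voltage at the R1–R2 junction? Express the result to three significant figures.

First combine the lower leg with the load: R2 ‖ R_L = 4.413 kΩ.
Voltage divider with the loaded lower leg: V_out = 5.48 × 4.413/(1.80 + 4.413) = 5.48 × 0.7103 = 3.892 mV.

V_out ≈ 3.89 mV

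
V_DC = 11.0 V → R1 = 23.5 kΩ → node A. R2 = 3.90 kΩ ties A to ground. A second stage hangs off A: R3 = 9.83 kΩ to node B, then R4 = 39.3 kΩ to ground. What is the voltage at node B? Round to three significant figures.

Looking into the second stage from A: R3 + R4 = 49.13 kΩ appears in parallel with R2.
Effective lower resistance at A: R2 ‖ 49.13 = 3.613 kΩ.
First divider: V_A = V_DC · 3.613/(23.5 + 3.613) = 1.466 V.
V_B = V_A × 0.7999 = 1.173 V.

V_B ≈ 1.17 V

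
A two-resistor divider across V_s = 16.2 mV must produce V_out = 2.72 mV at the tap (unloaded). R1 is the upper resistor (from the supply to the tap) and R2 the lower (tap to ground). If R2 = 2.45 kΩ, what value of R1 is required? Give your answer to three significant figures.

The divider ratio is R2/(R1+R2) = 2.72/16.2 = 0.1679.
R1 = R2·(1/k − 1) = 2.45 × 4.956 = 12.14 kΩ.

R1 ≈ 12.1 kΩ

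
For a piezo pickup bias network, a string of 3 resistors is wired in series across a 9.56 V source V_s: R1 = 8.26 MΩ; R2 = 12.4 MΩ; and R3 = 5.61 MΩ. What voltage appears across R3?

V ≈ 2.04 V

ΣR = 8.26 + 12.4 + 5.61 = 26.27 MΩ.
By the voltage-divider rule, V = 9.56 × 5.610/26.27 = 2.042 V.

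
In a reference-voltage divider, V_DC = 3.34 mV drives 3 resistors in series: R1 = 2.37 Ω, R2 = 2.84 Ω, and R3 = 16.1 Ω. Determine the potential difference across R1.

ΣR = 2.37 + 2.84 + 16.1 = 21.31 Ω.
Voltage divider: V = V_DC · (2.370 / 21.31) = 3.34 × 0.1112 = 0.3715 mV.

V ≈ 0.371 mV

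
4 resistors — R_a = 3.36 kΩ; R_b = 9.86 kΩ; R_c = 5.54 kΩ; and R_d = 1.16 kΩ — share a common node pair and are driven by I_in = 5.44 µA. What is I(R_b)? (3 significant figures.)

Conductances: ΣG = 1/3.36 + 1/9.86 + 1/5.54 + 1/1.16 = 1.442 (1/kΩ).
R_b takes the fraction G_k/ΣG = 0.1014/1.442 = 0.07035, so I = 5.44 × 0.07035 = 0.3827 µA.

I ≈ 0.383 µA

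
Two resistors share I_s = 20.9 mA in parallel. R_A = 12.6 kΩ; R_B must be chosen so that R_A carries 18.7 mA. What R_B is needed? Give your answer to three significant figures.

R_B ≈ 107 kΩ

Two-branch current divider: I_A = I_s · R_B/(R_A + R_B).
18.7/20.9 = R_B/(R_A + R_B) → R_B = R_A · (0.8947)/(1 − 0.8947) = 12.6 × 8.500 = 107.1 kΩ.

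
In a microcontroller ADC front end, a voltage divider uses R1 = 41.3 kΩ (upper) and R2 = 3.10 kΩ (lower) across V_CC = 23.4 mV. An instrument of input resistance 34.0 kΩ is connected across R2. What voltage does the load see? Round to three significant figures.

V_out ≈ 1.51 mV

The load sits in parallel with R2, giving an effective lower resistance R2' = R2·R_L/(R2+R_L) = 2.841 kΩ.
Now apply the divider: V_out = 23.4 × 0.06436 = 1.506 mV.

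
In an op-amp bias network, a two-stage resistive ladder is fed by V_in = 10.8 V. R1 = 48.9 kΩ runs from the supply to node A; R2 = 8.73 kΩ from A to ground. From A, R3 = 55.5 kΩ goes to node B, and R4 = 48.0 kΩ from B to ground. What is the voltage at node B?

The second stage (R3 + R4 = 103.5 kΩ) loads node A in parallel with R2.
Effective lower resistance at A: R2 ‖ 103.5 = 8.051 kΩ.
First divider: V_A = V_in · 8.051/(48.9 + 8.051) = 1.527 V.
V_B = V_A × 0.4638 = 0.7081 V.

V_B ≈ 0.708 V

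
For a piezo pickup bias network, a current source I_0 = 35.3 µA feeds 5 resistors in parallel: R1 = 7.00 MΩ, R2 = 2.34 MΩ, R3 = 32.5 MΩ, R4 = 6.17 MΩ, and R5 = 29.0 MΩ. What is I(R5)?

I ≈ 1.53 µA

ΣG = 1/7.00 + 1/2.34 + 1/32.5 + 1/6.17 + 1/29.0 = 0.7975.
By the current-divider rule, I = I_0 · G_k/ΣG = 35.3 × 0.04324 = 1.526 µA.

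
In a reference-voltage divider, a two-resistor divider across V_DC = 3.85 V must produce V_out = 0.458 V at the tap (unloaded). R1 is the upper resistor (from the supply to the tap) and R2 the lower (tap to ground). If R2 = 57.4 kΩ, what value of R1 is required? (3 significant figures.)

Required fraction k = V_out/V_DC = 0.1190.
R1 = R2·(1/k − 1) = 57.4 × 7.406 = 425.1 kΩ.

R1 ≈ 425 kΩ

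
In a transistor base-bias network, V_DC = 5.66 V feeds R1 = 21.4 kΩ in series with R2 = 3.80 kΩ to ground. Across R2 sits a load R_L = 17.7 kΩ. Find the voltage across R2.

V_out ≈ 0.722 V

The load sits in parallel with R2, giving an effective lower resistance R2' = R2·R_L/(R2+R_L) = 3.128 kΩ.
Then V_out = V_DC · R2'/(R1 + R2') = 5.66 × 3.128/24.53 = 0.7219 V.
(Unloaded it would be 0.853 V; the load pulls it down.)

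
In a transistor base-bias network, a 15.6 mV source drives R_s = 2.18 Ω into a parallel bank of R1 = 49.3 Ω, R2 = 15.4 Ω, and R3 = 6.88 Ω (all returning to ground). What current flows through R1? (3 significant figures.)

Combine the parallel branches: R_p = (1/49.3 + 1/15.4 + 1/6.88)⁻¹ = 4.337 Ω.
V_A = 15.6 × 4.337/6.517 = 10.38 mV.
Branch current I = V_A/R1 = 10.38/49.3 = 0.2106 mA.

I ≈ 0.211 mA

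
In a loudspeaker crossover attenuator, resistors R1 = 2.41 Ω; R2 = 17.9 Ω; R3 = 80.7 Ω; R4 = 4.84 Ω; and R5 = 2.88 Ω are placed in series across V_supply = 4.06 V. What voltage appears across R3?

V ≈ 3.01 V

ΣR = 2.41 + 17.9 + 80.7 + 4.84 + 2.88 = 108.7 Ω.
V = V_supply · R/ΣR = 4.06 × 0.7422 = 3.013 V.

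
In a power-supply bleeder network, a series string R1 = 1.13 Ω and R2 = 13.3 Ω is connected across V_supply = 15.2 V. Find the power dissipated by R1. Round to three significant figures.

Series current I = V_supply/ΣR = 15.2/14.43 = 1.053 A.
V(R1) = I·R = 1.190 V; P = V·I = 1.190 × 1.053 = 1.254 W.

P ≈ 1.25 W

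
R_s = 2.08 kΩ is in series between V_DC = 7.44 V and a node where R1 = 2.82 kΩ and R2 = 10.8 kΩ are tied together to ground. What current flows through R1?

I ≈ 1.37 mA

Parallel bank: R_p = 1/(1/2.82 + 1/10.8) = 2.236 kΩ.
V_A by voltage divider: V_A = 7.44 × 2.236/(2.08 + 2.236) = 3.855 V.
Branch current I = V_A/R1 = 3.855/2.82 = 1.367 mA.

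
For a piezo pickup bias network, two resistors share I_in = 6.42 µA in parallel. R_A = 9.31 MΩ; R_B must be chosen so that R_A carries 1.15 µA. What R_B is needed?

R_B ≈ 2.03 MΩ

The fraction through R_A equals R_B/(R_A+R_B).
With f = 0.1791, R_B = R_A · f/(1−f) = 9.31 × 0.2182 = 2.032 MΩ.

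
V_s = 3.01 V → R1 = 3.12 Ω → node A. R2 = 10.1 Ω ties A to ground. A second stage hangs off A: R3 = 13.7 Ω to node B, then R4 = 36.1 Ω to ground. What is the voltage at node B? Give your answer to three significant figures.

Looking into the second stage from A: R3 + R4 = 49.80 Ω appears in parallel with R2.
Effective lower resistance at A: R2 ‖ 49.80 = 8.397 Ω.
So V_A = 3.01 × 0.7291 = 2.195 V.
Stage 2 is unloaded, so V_B = V_A · R4/(R3+R4) = 2.195 × 36.1/49.80 = 1.591 V.

V_B ≈ 1.59 V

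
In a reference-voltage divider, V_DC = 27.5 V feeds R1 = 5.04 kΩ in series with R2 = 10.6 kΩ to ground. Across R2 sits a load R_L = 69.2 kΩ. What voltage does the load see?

R2 ‖ R_L = (10.6 × 69.2)/(10.6 + 69.2) = 9.192 kΩ.
Now apply the divider: V_out = 27.5 × 0.6459 = 17.76 V.
(Unloaded it would be 18.6 V; the load pulls it down.)

V_out ≈ 17.8 V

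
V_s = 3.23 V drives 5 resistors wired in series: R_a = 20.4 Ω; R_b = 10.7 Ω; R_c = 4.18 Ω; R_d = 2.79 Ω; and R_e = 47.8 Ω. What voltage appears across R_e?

Total series resistance ΣR = 20.4 + 10.7 + 4.18 + 2.79 + 47.8 = 85.87 Ω.
Voltage divider: V = V_s · (47.80 / 85.87) = 3.23 × 0.5567 = 1.798 V.

V ≈ 1.80 V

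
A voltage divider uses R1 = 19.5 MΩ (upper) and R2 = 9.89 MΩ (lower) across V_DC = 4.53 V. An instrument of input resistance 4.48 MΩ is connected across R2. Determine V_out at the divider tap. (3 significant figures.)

V_out ≈ 0.618 V

R2 ‖ R_L = (9.89 × 4.48)/(9.89 + 4.48) = 3.083 MΩ.
Voltage divider with the loaded lower leg: V_out = 4.53 × 3.083/(19.5 + 3.083) = 4.53 × 0.1365 = 0.6185 V.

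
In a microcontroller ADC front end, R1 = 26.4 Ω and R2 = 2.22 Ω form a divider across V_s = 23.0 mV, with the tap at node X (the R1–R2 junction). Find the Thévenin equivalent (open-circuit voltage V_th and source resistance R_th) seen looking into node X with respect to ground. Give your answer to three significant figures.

With X open, the divider is unloaded: V_th = 23.0 × 2.22/28.62 = 1.784 mV.
With V_s suppressed (replaced by a short), R_th = R1 ‖ R2 = (26.40 × 2.22)/(26.40 + 2.22) = 2.048 Ω.

V_th ≈ 1.78 mV, R_th ≈ 2.05 Ω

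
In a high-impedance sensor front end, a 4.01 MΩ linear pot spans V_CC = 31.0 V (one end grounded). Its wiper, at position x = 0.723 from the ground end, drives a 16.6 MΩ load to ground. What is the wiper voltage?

Lower segment x·R_p = 2.899 MΩ; upper segment (1−x)·R_p = 1.111 MΩ.
Lower segment in parallel with the load: 2.899 ‖ 16.6 = 2.468 MΩ.
Then V_out = V_CC · 2.468/(1.111 + 2.468) = 21.38 V.

V_out ≈ 21.4 V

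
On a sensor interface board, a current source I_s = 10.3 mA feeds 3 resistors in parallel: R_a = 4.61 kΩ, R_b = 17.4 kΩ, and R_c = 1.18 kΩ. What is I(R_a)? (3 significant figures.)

I ≈ 1.99 mA

Conductances: ΣG = 1/4.61 + 1/17.4 + 1/1.18 = 1.122 (1/kΩ).
By the current-divider rule, I = I_s · G_k/ΣG = 10.3 × 0.1934 = 1.992 mA.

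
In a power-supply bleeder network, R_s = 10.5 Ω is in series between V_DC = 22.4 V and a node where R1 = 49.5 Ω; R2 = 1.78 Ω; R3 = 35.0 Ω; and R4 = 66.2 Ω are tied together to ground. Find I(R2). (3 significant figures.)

Parallel bank: R_p = 1/(1/49.5 + 1/1.78 + 1/35.0 + 1/66.2) = 1.598 Ω.
Node voltage V_A = V_DC · R_p/(R_s + R_p) = 22.4 × 0.1321 = 2.959 V.
Branch current I = V_A/R2 = 2.959/1.78 = 1.662 A.

I ≈ 1.66 A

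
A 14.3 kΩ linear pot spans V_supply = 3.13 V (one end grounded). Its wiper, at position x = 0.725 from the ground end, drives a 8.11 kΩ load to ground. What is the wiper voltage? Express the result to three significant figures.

V_out ≈ 1.68 V

Lower segment x·R_p = 10.37 kΩ; upper segment (1−x)·R_p = 3.933 kΩ.
Lower segment in parallel with the load: 10.37 ‖ 8.11 = 4.550 kΩ.
Then V_out = V_supply · 4.550/(3.933 + 4.550) = 1.679 V.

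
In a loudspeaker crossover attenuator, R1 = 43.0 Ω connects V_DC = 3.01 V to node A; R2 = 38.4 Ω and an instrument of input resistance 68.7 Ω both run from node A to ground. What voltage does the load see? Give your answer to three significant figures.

V_out ≈ 1.10 V

First combine the lower leg with the load: R2 ‖ R_L = 24.63 Ω.
Now apply the divider: V_out = 3.01 × 0.3642 = 1.096 V.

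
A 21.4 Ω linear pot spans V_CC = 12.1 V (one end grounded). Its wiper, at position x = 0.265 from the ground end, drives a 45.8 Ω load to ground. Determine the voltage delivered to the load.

V_out ≈ 2.94 V

Lower segment x·R_p = 5.671 Ω; upper segment (1−x)·R_p = 15.73 Ω.
(x·R_p) ‖ R_L = 5.046 Ω.
Then V_out = V_CC · 5.046/(15.73 + 5.046) = 2.939 V.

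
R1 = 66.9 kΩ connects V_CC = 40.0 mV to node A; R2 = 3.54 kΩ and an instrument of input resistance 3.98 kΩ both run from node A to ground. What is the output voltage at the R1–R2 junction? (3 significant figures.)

V_out ≈ 1.09 mV

R2 ‖ R_L = (3.54 × 3.98)/(3.54 + 3.98) = 1.874 kΩ.
Then V_out = V_CC · R2'/(R1 + R2') = 40.0 × 1.874/68.77 = 1.090 mV.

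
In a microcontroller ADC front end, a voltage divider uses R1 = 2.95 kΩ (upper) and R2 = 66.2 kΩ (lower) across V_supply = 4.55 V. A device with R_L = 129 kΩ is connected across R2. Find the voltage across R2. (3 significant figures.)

V_out ≈ 4.26 V

R2 ‖ R_L = (66.2 × 129)/(66.2 + 129) = 43.75 kΩ.
Then V_out = V_supply · R2'/(R1 + R2') = 4.55 × 43.75/46.70 = 4.263 V.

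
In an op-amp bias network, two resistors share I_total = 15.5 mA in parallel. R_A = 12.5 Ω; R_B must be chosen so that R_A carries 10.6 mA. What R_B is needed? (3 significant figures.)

In a two-way split, I_A/I_total = R_B/(R_A + R_B).
With f = 0.6839, R_B = R_A · f/(1−f) = 12.5 × 2.163 = 27.04 Ω.

R_B ≈ 27.0 Ω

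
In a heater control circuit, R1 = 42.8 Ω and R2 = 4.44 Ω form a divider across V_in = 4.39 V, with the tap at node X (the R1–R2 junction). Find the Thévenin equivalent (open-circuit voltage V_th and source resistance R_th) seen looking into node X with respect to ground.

V_th ≈ 0.413 V, R_th ≈ 4.02 Ω

V_th is the unloaded tap voltage: V_in · R2/(R1+R2) = 4.39 × 0.09399 = 0.4126 V.
Zeroing V_in shorts the top of R1 to ground, so R_th = R1 ‖ R2 = 4.023 Ω.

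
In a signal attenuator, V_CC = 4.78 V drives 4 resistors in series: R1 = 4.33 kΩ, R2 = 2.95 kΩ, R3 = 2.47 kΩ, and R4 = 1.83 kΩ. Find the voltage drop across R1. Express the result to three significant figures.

Total series resistance ΣR = 4.33 + 2.95 + 2.47 + 1.83 = 11.58 kΩ.
Voltage divider: V = V_CC · (4.330 / 11.58) = 4.78 × 0.3739 = 1.787 V.

V ≈ 1.79 V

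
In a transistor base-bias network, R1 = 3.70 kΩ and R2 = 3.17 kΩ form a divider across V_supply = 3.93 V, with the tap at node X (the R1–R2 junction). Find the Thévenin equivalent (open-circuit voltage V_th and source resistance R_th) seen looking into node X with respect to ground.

V_th ≈ 1.81 V, R_th ≈ 1.71 kΩ

With X open, the divider is unloaded: V_th = 3.93 × 3.17/6.870 = 1.813 V.
Looking into X with the source shorted: R_th = R1·R2/(R1+R2) = 3.700 × 3.17/6.870 = 1.707 kΩ.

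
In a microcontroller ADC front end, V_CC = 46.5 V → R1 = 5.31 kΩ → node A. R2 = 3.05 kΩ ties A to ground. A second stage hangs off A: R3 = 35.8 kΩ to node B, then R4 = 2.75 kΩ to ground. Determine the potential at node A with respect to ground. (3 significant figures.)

Looking into the second stage from A: R3 + R4 = 38.55 kΩ appears in parallel with R2.
Effective lower resistance at A: R2 ‖ 38.55 = 2.826 kΩ.
First divider: V_A = V_CC · 2.826/(5.31 + 2.826) = 16.15 V.

V_A ≈ 16.2 V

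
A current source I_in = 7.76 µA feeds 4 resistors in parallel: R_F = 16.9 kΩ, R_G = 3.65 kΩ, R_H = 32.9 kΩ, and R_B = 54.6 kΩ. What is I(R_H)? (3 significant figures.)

I ≈ 0.618 µA

Conductances: ΣG = 1/16.9 + 1/3.65 + 1/32.9 + 1/54.6 = 0.3819 (1/kΩ).
Current divider: I(R_H) = I_in · G_k/ΣG = 7.76 × (0.03040/0.3819) = 7.76 × 0.07960 = 0.6177 µA.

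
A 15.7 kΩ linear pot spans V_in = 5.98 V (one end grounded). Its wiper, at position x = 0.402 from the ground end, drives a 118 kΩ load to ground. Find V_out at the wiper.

V_out ≈ 2.33 V

Lower segment x·R_p = 6.311 kΩ; upper segment (1−x)·R_p = 9.389 kΩ.
R_L loads the lower segment: effective lower R = 5.991 kΩ.
Then V_out = V_in · 5.991/(9.389 + 5.991) = 2.329 V.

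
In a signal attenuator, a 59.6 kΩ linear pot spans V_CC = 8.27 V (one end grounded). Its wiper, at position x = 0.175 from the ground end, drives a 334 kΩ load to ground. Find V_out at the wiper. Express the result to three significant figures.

V_out ≈ 1.41 V

Split the track: R_lower = x·R_p = 10.43 kΩ, R_upper = (1−x)·R_p = 49.17 kΩ.
R_L loads the lower segment: effective lower R = 10.11 kΩ.
Loaded-divider output: V_out = 8.27 × 0.1706 = 1.411 V.
(Unloaded: V_out = x·V_CC = 1.45 V.)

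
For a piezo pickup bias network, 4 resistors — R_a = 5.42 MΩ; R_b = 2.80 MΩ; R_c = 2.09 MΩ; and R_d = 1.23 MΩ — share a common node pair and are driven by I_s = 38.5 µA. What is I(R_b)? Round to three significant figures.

Total conductance ΣG = 1/5.42 + 1/2.80 + 1/2.09 + 1/1.23 = 1.833 (units of 1/MΩ).
Current divider: I(R_b) = I_s · G_k/ΣG = 38.5 × (0.3571/1.833) = 38.5 × 0.1948 = 7.501 µA.

I ≈ 7.50 µA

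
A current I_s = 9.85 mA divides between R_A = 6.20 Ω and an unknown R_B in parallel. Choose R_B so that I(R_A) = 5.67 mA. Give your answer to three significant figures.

R_B ≈ 8.41 Ω

The fraction through R_A equals R_B/(R_A+R_B).
With f = 0.5756, R_B = R_A · f/(1−f) = 6.20 × 1.356 = 8.410 Ω.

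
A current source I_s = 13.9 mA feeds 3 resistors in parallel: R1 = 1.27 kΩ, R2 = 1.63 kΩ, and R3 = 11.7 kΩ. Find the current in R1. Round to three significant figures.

Total conductance ΣG = 1/1.27 + 1/1.63 + 1/11.7 = 1.486 (units of 1/kΩ).
Current divider: I(R1) = I_s · G_k/ΣG = 13.9 × (0.7874/1.486) = 13.9 × 0.5297 = 7.364 mA.

I ≈ 7.36 mA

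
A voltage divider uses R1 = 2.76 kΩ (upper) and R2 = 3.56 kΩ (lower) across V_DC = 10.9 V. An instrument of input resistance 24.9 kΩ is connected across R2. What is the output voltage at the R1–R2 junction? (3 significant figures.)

The load sits in parallel with R2, giving an effective lower resistance R2' = R2·R_L/(R2+R_L) = 3.115 kΩ.
Voltage divider with the loaded lower leg: V_out = 10.9 × 3.115/(2.76 + 3.115) = 10.9 × 0.5302 = 5.779 V.

V_out ≈ 5.78 V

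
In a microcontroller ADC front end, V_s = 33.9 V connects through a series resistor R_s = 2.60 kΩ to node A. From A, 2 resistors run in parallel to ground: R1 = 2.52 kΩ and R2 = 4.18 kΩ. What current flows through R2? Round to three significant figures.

Parallel bank: R_p = 1/(1/2.52 + 1/4.18) = 1.572 kΩ.
V_A = 33.9 × 1.572/4.172 = 12.77 V.
Branch current I = V_A/R2 = 12.77/4.18 = 3.056 mA.
(Check via current divider: I_total = 8.125 mA; share G_k/ΣG = 0.3761 → same result.)

I ≈ 3.06 mA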